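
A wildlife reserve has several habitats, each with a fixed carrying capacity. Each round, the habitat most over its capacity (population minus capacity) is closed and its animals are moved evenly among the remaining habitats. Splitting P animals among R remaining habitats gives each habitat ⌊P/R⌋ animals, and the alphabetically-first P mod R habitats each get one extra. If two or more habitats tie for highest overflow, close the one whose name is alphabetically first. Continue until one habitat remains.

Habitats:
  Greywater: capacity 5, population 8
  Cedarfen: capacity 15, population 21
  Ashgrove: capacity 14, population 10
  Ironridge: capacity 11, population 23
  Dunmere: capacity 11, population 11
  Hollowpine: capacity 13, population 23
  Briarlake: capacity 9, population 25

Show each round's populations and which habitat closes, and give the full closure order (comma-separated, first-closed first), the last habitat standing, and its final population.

Round 1: Ashgrove=10 Briarlake=25 Cedarfen=21 Dunmere=11 Greywater=8 Hollowpine=23 Ironridge=23 → close Briarlake (overflow 16)
  25÷6 = 4 each, +1 to first 1
Round 2: Ashgrove=15 Cedarfen=25 Dunmere=15 Greywater=12 Hollowpine=27 Ironridge=27 → close Ironridge (overflow 16)
  27÷5 = 5 each, +1 to first 2
Round 3: Ashgrove=21 Cedarfen=31 Dunmere=20 Greywater=17 Hollowpine=32 → close Hollowpine (overflow 19)
  32÷4 = 8 each, +1 to first 0
Round 4: Ashgrove=29 Cedarfen=39 Dunmere=28 Greywater=25 → close Cedarfen (overflow 24)
  39÷3 = 13 each, +1 to first 0
Round 5: Ashgrove=42 Dunmere=41 Greywater=38 → close Greywater (overflow 33)
  38÷2 = 19 each, +1 to first 0
Round 6: Ashgrove=61 Dunmere=60 → close Dunmere (overflow 49)
  60÷1 = 60 each, +1 to first 0

Closure order: Briarlake, Ironridge, Hollowpine, Cedarfen, Greywater, Dunmere
Last habitat: Ashgrove with 121 animals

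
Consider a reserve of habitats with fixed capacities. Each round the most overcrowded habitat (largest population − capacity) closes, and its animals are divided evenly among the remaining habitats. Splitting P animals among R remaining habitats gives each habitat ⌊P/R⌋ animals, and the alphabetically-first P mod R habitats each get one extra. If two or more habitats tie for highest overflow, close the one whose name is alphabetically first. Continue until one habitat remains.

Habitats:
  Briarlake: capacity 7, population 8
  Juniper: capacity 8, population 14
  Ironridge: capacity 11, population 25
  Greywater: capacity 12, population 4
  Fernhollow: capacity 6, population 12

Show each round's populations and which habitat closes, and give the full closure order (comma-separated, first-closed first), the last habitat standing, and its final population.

Round 1: Briarlake=8 Fernhollow=12 Greywater=4 Ironridge=25 Juniper=14 → close Ironridge (overflow 14)
  25÷4 = 6 each, +1 to first 1
Round 2: Briarlake=15 Fernhollow=18 Greywater=10 Juniper=20 → close Fernhollow (overflow 12)
  18÷3 = 6 each, +1 to first 0
Round 3: Briarlake=21 Greywater=16 Juniper=26 → close Juniper (overflow 18)
  26÷2 = 13 each, +1 to first 0
Round 4: Briarlake=34 Greywater=29 → close Briarlake (overflow 27)
  34÷1 = 34 each, +1 to first 0

Closure order: Ironridge, Fernhollow, Juniper, Briarlake
Last habitat: Greywater with 63 animals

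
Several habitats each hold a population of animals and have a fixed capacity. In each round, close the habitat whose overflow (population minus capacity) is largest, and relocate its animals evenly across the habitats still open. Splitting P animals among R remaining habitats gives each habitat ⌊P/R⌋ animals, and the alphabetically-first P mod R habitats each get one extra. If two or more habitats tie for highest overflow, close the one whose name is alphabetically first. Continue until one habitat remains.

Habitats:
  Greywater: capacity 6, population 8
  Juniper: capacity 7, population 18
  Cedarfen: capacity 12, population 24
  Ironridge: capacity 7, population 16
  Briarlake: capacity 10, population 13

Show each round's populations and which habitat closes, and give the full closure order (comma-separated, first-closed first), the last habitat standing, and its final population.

Closure order: Cedarfen, Juniper, Ironridge, Briarlake
Last habitat: Greywater with 79 animals

Round 1: Briarlake=13 Cedarfen=24 Greywater=8 Ironridge=16 Juniper=18 → close Cedarfen (overflow 12)
  24÷4 = 6 each, +1 to first 0
Round 2: Briarlake=19 Greywater=14 Ironridge=22 Juniper=24 → close Juniper (overflow 17)
  24÷3 = 8 each, +1 to first 0
Round 3: Briarlake=27 Greywater=22 Ironridge=30 → close Ironridge (overflow 23)
  30÷2 = 15 each, +1 to first 0
Round 4: Briarlake=42 Greywater=37 → close Briarlake (overflow 32)
  42÷1 = 42 each, +1 to first 0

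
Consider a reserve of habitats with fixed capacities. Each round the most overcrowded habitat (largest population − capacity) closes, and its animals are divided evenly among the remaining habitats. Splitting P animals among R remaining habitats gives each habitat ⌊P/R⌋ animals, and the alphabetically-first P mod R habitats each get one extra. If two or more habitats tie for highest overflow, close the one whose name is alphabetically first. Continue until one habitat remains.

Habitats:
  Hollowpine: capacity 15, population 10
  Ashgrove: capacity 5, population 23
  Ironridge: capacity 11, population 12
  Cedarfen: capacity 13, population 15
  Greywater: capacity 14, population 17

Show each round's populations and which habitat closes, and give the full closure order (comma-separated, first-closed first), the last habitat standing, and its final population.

Closure order: Ashgrove, Greywater, Cedarfen, Ironridge
Last habitat: Hollowpine with 77 animals

Round 1: Ashgrove=23 Cedarfen=15 Greywater=17 Hollowpine=10 Ironridge=12 → close Ashgrove (overflow 18)
  23÷4 = 5 each, +1 to first 3
Round 2: Cedarfen=21 Greywater=23 Hollowpine=16 Ironridge=17 → close Greywater (overflow 9)
  23÷3 = 7 each, +1 to first 2
Round 3: Cedarfen=29 Hollowpine=24 Ironridge=24 → close Cedarfen (overflow 16)
  29÷2 = 14 each, +1 to first 1
Round 4: Hollowpine=39 Ironridge=38 → close Ironridge (overflow 27)
  38÷1 = 38 each, +1 to first 0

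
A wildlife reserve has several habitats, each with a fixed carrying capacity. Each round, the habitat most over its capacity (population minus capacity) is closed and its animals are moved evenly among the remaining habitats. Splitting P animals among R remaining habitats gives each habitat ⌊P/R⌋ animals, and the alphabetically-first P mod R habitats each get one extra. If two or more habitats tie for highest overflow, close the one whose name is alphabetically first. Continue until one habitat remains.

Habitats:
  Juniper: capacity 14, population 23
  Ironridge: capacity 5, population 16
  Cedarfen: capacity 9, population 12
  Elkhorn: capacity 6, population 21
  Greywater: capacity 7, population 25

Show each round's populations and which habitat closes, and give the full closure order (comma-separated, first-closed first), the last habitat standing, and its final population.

Closure order: Greywater, Elkhorn, Ironridge, Juniper
Last habitat: Cedarfen with 97 animals

Round 1: Cedarfen=12 Elkhorn=21 Greywater=25 Ironridge=16 Juniper=23 → close Greywater (overflow 18)
  25÷4 = 6 each, +1 to first 1
Round 2: Cedarfen=19 Elkhorn=27 Ironridge=22 Juniper=29 → close Elkhorn (overflow 21)
  27÷3 = 9 each, +1 to first 0
Round 3: Cedarfen=28 Ironridge=31 Juniper=38 → close Ironridge (overflow 26)
  31÷2 = 15 each, +1 to first 1
Round 4: Cedarfen=44 Juniper=53 → close Juniper (overflow 39)
  53÷1 = 53 each, +1 to first 0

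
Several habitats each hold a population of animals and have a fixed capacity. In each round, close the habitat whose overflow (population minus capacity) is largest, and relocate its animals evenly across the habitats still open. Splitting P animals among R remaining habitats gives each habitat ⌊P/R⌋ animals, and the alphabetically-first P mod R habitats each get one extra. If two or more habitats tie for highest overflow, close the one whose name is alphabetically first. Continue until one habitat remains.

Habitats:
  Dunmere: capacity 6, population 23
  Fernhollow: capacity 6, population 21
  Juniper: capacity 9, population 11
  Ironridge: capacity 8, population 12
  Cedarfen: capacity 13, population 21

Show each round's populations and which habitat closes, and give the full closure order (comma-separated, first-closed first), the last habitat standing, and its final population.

Round 1: Cedarfen=21 Dunmere=23 Fernhollow=21 Ironridge=12 Juniper=11 → close Dunmere (overflow 17)
  23÷4 = 5 each, +1 to first 3
Round 2: Cedarfen=27 Fernhollow=27 Ironridge=18 Juniper=16 → close Fernhollow (overflow 21)
  27÷3 = 9 each, +1 to first 0
Round 3: Cedarfen=36 Ironridge=27 Juniper=25 → close Cedarfen (overflow 23)
  36÷2 = 18 each, +1 to first 0
Round 4: Ironridge=45 Juniper=43 → close Ironridge (overflow 37)
  45÷1 = 45 each, +1 to first 0

Closure order: Dunmere, Fernhollow, Cedarfen, Ironridge
Last habitat: Juniper with 88 animals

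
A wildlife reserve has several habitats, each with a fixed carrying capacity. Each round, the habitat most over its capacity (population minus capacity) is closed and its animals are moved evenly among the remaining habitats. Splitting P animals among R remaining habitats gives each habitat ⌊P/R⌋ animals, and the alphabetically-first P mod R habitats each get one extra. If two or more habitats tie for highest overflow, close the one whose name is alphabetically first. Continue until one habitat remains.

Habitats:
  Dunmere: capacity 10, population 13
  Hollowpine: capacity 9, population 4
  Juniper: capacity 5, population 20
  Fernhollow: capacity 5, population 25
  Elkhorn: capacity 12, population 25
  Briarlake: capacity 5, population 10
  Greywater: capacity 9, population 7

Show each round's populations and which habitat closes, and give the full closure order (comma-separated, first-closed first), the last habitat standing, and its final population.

Closure order: Fernhollow, Juniper, Elkhorn, Briarlake, Dunmere, Greywater
Last habitat: Hollowpine with 104 animals

Round 1: Briarlake=10 Dunmere=13 Elkhorn=25 Fernhollow=25 Greywater=7 Hollowpine=4 Juniper=20 → close Fernhollow (overflow 20)
  25÷6 = 4 each, +1 to first 1
Round 2: Briarlake=15 Dunmere=17 Elkhorn=29 Greywater=11 Hollowpine=8 Juniper=24 → close Juniper (overflow 19)
  24÷5 = 4 each, +1 to first 4
Round 3: Briarlake=20 Dunmere=22 Elkhorn=34 Greywater=16 Hollowpine=12 → close Elkhorn (overflow 22)
  34÷4 = 8 each, +1 to first 2
Round 4: Briarlake=29 Dunmere=31 Greywater=24 Hollowpine=20 → close Briarlake (overflow 24)
  29÷3 = 9 each, +1 to first 2
Round 5: Dunmere=41 Greywater=34 Hollowpine=29 → close Dunmere (overflow 31)
  41÷2 = 20 each, +1 to first 1
Round 6: Greywater=55 Hollowpine=49 → close Greywater (overflow 46)
  55÷1 = 55 each, +1 to first 0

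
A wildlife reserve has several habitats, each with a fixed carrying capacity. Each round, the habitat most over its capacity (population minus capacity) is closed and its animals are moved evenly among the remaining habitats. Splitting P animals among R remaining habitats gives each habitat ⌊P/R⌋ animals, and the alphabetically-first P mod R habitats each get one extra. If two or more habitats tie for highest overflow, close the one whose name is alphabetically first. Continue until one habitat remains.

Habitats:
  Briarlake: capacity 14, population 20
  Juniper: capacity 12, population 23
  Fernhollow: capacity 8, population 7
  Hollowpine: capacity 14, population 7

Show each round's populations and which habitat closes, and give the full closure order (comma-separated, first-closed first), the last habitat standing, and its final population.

Round 1: Briarlake=20 Fernhollow=7 Hollowpine=7 Juniper=23 → close Juniper (overflow 11)
  23÷3 = 7 each, +1 to first 2
Round 2: Briarlake=28 Fernhollow=15 Hollowpine=14 → close Briarlake (overflow 14)
  28÷2 = 14 each, +1 to first 0
Round 3: Fernhollow=29 Hollowpine=28 → close Fernhollow (overflow 21)
  29÷1 = 29 each, +1 to first 0

Closure order: Juniper, Briarlake, Fernhollow
Last habitat: Hollowpine with 57 animals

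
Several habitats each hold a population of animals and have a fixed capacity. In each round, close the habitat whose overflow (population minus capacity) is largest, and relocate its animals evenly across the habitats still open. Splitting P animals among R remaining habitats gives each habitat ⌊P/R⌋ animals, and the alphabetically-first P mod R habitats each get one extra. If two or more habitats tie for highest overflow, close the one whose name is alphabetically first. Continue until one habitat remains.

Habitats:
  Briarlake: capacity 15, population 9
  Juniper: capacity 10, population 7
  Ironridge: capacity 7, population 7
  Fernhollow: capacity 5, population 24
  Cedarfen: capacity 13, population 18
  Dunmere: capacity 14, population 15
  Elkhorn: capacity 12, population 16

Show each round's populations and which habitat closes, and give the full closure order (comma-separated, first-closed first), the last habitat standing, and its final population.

Round 1: Briarlake=9 Cedarfen=18 Dunmere=15 Elkhorn=16 Fernhollow=24 Ironridge=7 Juniper=7 → close Fernhollow (overflow 19)
  24÷6 = 4 each, +1 to first 0
Round 2: Briarlake=13 Cedarfen=22 Dunmere=19 Elkhorn=20 Ironridge=11 Juniper=11 → close Cedarfen (overflow 9)
  22÷5 = 4 each, +1 to first 2
Round 3: Briarlake=18 Dunmere=24 Elkhorn=24 Ironridge=15 Juniper=15 → close Elkhorn (overflow 12)
  24÷4 = 6 each, +1 to first 0
Round 4: Briarlake=24 Dunmere=30 Ironridge=21 Juniper=21 → close Dunmere (overflow 16)
  30÷3 = 10 each, +1 to first 0
Round 5: Briarlake=34 Ironridge=31 Juniper=31 → close Ironridge (overflow 24)
  31÷2 = 15 each, +1 to first 1
Round 6: Briarlake=50 Juniper=46 → close Juniper (overflow 36)
  46÷1 = 46 each, +1 to first 0

Closure order: Fernhollow, Cedarfen, Elkhorn, Dunmere, Ironridge, Juniper
Last habitat: Briarlake with 96 animals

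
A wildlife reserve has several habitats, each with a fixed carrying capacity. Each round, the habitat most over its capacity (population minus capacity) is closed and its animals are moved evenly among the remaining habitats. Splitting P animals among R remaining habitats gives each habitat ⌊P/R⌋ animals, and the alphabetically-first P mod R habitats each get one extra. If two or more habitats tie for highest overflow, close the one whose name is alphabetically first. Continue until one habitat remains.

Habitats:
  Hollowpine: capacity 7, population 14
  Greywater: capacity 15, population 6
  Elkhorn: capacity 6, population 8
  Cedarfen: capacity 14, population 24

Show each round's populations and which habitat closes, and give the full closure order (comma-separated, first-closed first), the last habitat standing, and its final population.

Closure order: Cedarfen, Hollowpine, Elkhorn
Last habitat: Greywater with 52 animals

Round 1: Cedarfen=24 Elkhorn=8 Greywater=6 Hollowpine=14 → close Cedarfen (overflow 10)
  24÷3 = 8 each, +1 to first 0
Round 2: Elkhorn=16 Greywater=14 Hollowpine=22 → close Hollowpine (overflow 15)
  22÷2 = 11 each, +1 to first 0
Round 3: Elkhorn=27 Greywater=25 → close Elkhorn (overflow 21)
  27÷1 = 27 each, +1 to first 0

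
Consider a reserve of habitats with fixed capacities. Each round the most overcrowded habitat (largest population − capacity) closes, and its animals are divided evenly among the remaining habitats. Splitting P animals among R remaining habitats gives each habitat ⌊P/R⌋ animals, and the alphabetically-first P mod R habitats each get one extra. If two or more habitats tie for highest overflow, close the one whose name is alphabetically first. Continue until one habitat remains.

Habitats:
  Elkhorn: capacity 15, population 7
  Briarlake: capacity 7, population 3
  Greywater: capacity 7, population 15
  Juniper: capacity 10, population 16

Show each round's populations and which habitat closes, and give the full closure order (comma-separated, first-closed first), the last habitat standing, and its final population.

Closure order: Greywater, Juniper, Briarlake
Last habitat: Elkhorn with 41 animals

Round 1: Briarlake=3 Elkhorn=7 Greywater=15 Juniper=16 → close Greywater (overflow 8)
  15÷3 = 5 each, +1 to first 0
Round 2: Briarlake=8 Elkhorn=12 Juniper=21 → close Juniper (overflow 11)
  21÷2 = 10 each, +1 to first 1
Round 3: Briarlake=19 Elkhorn=22 → close Briarlake (overflow 12)
  19÷1 = 19 each, +1 to first 0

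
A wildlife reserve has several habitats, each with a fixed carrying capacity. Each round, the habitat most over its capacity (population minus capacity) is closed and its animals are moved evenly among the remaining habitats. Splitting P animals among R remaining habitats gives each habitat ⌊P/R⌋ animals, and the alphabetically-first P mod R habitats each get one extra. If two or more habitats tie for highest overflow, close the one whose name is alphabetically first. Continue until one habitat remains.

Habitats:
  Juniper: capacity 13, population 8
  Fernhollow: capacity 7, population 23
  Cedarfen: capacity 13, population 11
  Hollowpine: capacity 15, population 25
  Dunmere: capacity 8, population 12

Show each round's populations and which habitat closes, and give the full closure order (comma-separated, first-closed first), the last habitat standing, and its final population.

Closure order: Fernhollow, Hollowpine, Dunmere, Cedarfen
Last habitat: Juniper with 79 animals

Round 1: Cedarfen=11 Dunmere=12 Fernhollow=23 Hollowpine=25 Juniper=8 → close Fernhollow (overflow 16)
  23÷4 = 5 each, +1 to first 3
Round 2: Cedarfen=17 Dunmere=18 Hollowpine=31 Juniper=13 → close Hollowpine (overflow 16)
  31÷3 = 10 each, +1 to first 1
Round 3: Cedarfen=28 Dunmere=28 Juniper=23 → close Dunmere (overflow 20)
  28÷2 = 14 each, +1 to first 0
Round 4: Cedarfen=42 Juniper=37 → close Cedarfen (overflow 29)
  42÷1 = 42 each, +1 to first 0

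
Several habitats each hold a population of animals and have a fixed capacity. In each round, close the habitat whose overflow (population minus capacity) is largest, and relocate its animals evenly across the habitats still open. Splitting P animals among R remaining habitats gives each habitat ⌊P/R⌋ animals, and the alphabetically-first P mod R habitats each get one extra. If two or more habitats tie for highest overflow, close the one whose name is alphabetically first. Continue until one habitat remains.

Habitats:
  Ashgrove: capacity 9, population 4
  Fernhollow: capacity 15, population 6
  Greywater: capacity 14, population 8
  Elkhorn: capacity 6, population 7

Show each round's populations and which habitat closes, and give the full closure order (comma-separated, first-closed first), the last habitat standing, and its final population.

Closure order: Elkhorn, Ashgrove, Greywater
Last habitat: Fernhollow with 25 animals

Round 1: Ashgrove=4 Elkhorn=7 Fernhollow=6 Greywater=8 → close Elkhorn (overflow 1)
  7÷3 = 2 each, +1 to first 1
Round 2: Ashgrove=7 Fernhollow=8 Greywater=10 → close Ashgrove (overflow -2)
  7÷2 = 3 each, +1 to first 1
Round 3: Fernhollow=12 Greywater=13 → close Greywater (overflow -1)
  13÷1 = 13 each, +1 to first 0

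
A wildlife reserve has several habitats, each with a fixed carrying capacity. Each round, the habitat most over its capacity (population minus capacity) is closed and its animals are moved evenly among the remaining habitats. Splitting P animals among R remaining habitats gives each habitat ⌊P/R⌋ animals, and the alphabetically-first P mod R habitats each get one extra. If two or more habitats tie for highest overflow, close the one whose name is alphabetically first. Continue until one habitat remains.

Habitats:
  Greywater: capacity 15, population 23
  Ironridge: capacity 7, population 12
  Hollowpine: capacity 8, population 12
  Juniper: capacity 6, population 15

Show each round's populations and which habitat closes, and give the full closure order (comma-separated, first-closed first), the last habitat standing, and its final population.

Round 1: Greywater=23 Hollowpine=12 Ironridge=12 Juniper=15 → close Juniper (overflow 9)
  15÷3 = 5 each, +1 to first 0
Round 2: Greywater=28 Hollowpine=17 Ironridge=17 → close Greywater (overflow 13)
  28÷2 = 14 each, +1 to first 0
Round 3: Hollowpine=31 Ironridge=31 → close Ironridge (overflow 24)
  31÷1 = 31 each, +1 to first 0

Closure order: Juniper, Greywater, Ironridge
Last habitat: Hollowpine with 62 animals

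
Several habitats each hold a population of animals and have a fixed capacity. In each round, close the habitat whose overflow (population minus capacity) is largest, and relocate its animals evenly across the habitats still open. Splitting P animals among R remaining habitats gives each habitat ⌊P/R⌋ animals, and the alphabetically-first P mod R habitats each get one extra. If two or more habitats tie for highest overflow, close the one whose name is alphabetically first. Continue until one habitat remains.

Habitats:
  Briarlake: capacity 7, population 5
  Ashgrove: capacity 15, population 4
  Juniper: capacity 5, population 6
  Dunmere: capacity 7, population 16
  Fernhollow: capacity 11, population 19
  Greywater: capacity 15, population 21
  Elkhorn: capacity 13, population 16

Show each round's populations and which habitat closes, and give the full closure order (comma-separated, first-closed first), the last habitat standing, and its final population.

Closure order: Dunmere, Fernhollow, Greywater, Elkhorn, Briarlake, Juniper
Last habitat: Ashgrove with 87 animals

Round 1: Ashgrove=4 Briarlake=5 Dunmere=16 Elkhorn=16 Fernhollow=19 Greywater=21 Juniper=6 → close Dunmere (overflow 9)
  16÷6 = 2 each, +1 to first 4
Round 2: Ashgrove=7 Briarlake=8 Elkhorn=19 Fernhollow=22 Greywater=23 Juniper=8 → close Fernhollow (overflow 11)
  22÷5 = 4 each, +1 to first 2
Round 3: Ashgrove=12 Briarlake=13 Elkhorn=23 Greywater=27 Juniper=12 → close Greywater (overflow 12)
  27÷4 = 6 each, +1 to first 3
Round 4: Ashgrove=19 Briarlake=20 Elkhorn=30 Juniper=18 → close Elkhorn (overflow 17)
  30÷3 = 10 each, +1 to first 0
Round 5: Ashgrove=29 Briarlake=30 Juniper=28 → close Briarlake (overflow 23)
  30÷2 = 15 each, +1 to first 0
Round 6: Ashgrove=44 Juniper=43 → close Juniper (overflow 38)
  43÷1 = 43 each, +1 to first 0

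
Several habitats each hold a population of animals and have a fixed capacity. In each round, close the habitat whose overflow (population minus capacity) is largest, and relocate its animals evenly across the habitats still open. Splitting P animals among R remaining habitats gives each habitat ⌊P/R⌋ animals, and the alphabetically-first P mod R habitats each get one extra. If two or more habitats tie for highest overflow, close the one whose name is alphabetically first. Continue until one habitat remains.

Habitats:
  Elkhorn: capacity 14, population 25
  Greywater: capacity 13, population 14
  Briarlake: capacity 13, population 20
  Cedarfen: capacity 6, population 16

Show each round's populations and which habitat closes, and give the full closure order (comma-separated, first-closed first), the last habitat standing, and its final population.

Round 1: Briarlake=20 Cedarfen=16 Elkhorn=25 Greywater=14 → close Elkhorn (overflow 11)
  25÷3 = 8 each, +1 to first 1
Round 2: Briarlake=29 Cedarfen=24 Greywater=22 → close Cedarfen (overflow 18)
  24÷2 = 12 each, +1 to first 0
Round 3: Briarlake=41 Greywater=34 → close Briarlake (overflow 28)
  41÷1 = 41 each, +1 to first 0

Closure order: Elkhorn, Cedarfen, Briarlake
Last habitat: Greywater with 75 animals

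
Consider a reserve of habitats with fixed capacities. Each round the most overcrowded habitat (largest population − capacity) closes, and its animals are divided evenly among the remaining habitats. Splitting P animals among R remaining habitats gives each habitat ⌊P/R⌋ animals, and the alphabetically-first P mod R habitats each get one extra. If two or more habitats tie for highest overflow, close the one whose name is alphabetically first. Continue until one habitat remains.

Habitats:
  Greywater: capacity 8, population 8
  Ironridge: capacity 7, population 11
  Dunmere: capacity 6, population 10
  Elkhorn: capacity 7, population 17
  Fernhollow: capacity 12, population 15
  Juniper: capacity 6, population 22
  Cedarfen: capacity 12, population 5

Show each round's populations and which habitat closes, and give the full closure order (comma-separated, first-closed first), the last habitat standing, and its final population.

Closure order: Juniper, Elkhorn, Dunmere, Fernhollow, Ironridge, Greywater
Last habitat: Cedarfen with 88 animals

Round 1: Cedarfen=5 Dunmere=10 Elkhorn=17 Fernhollow=15 Greywater=8 Ironridge=11 Juniper=22 → close Juniper (overflow 16)
  22÷6 = 3 each, +1 to first 4
Round 2: Cedarfen=9 Dunmere=14 Elkhorn=21 Fernhollow=19 Greywater=11 Ironridge=14 → close Elkhorn (overflow 14)
  21÷5 = 4 each, +1 to first 1
Round 3: Cedarfen=14 Dunmere=18 Fernhollow=23 Greywater=15 Ironridge=18 → close Dunmere (overflow 12)
  18÷4 = 4 each, +1 to first 2
Round 4: Cedarfen=19 Fernhollow=28 Greywater=19 Ironridge=22 → close Fernhollow (overflow 16)
  28÷3 = 9 each, +1 to first 1
Round 5: Cedarfen=29 Greywater=28 Ironridge=31 → close Ironridge (overflow 24)
  31÷2 = 15 each, +1 to first 1
Round 6: Cedarfen=45 Greywater=43 → close Greywater (overflow 35)
  43÷1 = 43 each, +1 to first 0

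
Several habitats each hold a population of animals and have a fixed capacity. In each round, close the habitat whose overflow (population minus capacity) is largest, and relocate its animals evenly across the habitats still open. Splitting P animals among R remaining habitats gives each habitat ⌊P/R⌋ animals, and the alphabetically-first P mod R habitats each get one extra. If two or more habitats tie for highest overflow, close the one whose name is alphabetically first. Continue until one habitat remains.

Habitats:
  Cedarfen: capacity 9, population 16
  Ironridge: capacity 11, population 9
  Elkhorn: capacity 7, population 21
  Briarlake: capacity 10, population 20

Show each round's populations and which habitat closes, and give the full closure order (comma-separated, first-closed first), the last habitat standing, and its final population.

Round 1: Briarlake=20 Cedarfen=16 Elkhorn=21 Ironridge=9 → close Elkhorn (overflow 14)
  21÷3 = 7 each, +1 to first 0
Round 2: Briarlake=27 Cedarfen=23 Ironridge=16 → close Briarlake (overflow 17)
  27÷2 = 13 each, +1 to first 1
Round 3: Cedarfen=37 Ironridge=29 → close Cedarfen (overflow 28)
  37÷1 = 37 each, +1 to first 0

Closure order: Elkhorn, Briarlake, Cedarfen
Last habitat: Ironridge with 66 animals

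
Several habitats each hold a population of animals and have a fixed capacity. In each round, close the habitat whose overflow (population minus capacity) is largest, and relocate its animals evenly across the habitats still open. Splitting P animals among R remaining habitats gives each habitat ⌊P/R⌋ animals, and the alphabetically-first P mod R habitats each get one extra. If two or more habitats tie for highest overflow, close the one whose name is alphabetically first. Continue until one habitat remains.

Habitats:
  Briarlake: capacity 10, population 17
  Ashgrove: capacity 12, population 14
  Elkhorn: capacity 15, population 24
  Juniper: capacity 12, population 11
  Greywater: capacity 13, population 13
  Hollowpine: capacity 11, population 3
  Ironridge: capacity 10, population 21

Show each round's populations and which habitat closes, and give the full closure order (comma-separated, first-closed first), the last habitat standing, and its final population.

Closure order: Ironridge, Elkhorn, Briarlake, Ashgrove, Greywater, Juniper
Last habitat: Hollowpine with 103 animals

Round 1: Ashgrove=14 Briarlake=17 Elkhorn=24 Greywater=13 Hollowpine=3 Ironridge=21 Juniper=11 → close Ironridge (overflow 11)
  21÷6 = 3 each, +1 to first 3
Round 2: Ashgrove=18 Briarlake=21 Elkhorn=28 Greywater=16 Hollowpine=6 Juniper=14 → close Elkhorn (overflow 13)
  28÷5 = 5 each, +1 to first 3
Round 3: Ashgrove=24 Briarlake=27 Greywater=22 Hollowpine=11 Juniper=19 → close Briarlake (overflow 17)
  27÷4 = 6 each, +1 to first 3
Round 4: Ashgrove=31 Greywater=29 Hollowpine=18 Juniper=25 → close Ashgrove (overflow 19)
  31÷3 = 10 each, +1 to first 1
Round 5: Greywater=40 Hollowpine=28 Juniper=35 → close Greywater (overflow 27)
  40÷2 = 20 each, +1 to first 0
Round 6: Hollowpine=48 Juniper=55 → close Juniper (overflow 43)
  55÷1 = 55 each, +1 to first 0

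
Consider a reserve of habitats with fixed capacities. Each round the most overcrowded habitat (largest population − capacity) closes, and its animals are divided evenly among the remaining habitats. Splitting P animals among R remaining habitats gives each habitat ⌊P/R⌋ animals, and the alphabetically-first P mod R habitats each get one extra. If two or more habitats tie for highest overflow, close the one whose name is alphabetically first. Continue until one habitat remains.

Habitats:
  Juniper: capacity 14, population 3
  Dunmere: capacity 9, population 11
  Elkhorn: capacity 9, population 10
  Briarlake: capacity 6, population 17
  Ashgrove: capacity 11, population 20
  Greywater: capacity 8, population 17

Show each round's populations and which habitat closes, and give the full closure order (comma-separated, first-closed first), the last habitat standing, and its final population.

Round 1: Ashgrove=20 Briarlake=17 Dunmere=11 Elkhorn=10 Greywater=17 Juniper=3 → close Briarlake (overflow 11)
  17÷5 = 3 each, +1 to first 2
Round 2: Ashgrove=24 Dunmere=15 Elkhorn=13 Greywater=20 Juniper=6 → close Ashgrove (overflow 13)
  24÷4 = 6 each, +1 to first 0
Round 3: Dunmere=21 Elkhorn=19 Greywater=26 Juniper=12 → close Greywater (overflow 18)
  26÷3 = 8 each, +1 to first 2
Round 4: Dunmere=30 Elkhorn=28 Juniper=20 → close Dunmere (overflow 21)
  30÷2 = 15 each, +1 to first 0
Round 5: Elkhorn=43 Juniper=35 → close Elkhorn (overflow 34)
  43÷1 = 43 each, +1 to first 0

Closure order: Briarlake, Ashgrove, Greywater, Dunmere, Elkhorn
Last habitat: Juniper with 78 animals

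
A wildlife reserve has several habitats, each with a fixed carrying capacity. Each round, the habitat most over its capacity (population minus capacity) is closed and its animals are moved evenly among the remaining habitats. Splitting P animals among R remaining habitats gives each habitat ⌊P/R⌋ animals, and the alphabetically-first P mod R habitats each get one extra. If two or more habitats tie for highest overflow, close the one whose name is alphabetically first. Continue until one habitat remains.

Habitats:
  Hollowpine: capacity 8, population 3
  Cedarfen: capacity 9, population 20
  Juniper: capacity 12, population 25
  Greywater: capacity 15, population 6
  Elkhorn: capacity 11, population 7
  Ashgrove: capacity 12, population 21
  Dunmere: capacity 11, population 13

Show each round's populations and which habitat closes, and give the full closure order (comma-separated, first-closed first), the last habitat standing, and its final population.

Round 1: Ashgrove=21 Cedarfen=20 Dunmere=13 Elkhorn=7 Greywater=6 Hollowpine=3 Juniper=25 → close Juniper (overflow 13)
  25÷6 = 4 each, +1 to first 1
Round 2: Ashgrove=26 Cedarfen=24 Dunmere=17 Elkhorn=11 Greywater=10 Hollowpine=7 → close Cedarfen (overflow 15)
  24÷5 = 4 each, +1 to first 4
Round 3: Ashgrove=31 Dunmere=22 Elkhorn=16 Greywater=15 Hollowpine=11 → close Ashgrove (overflow 19)
  31÷4 = 7 each, +1 to first 3
Round 4: Dunmere=30 Elkhorn=24 Greywater=23 Hollowpine=18 → close Dunmere (overflow 19)
  30÷3 = 10 each, +1 to first 0
Round 5: Elkhorn=34 Greywater=33 Hollowpine=28 → close Elkhorn (overflow 23)
  34÷2 = 17 each, +1 to first 0
Round 6: Greywater=50 Hollowpine=45 → close Hollowpine (overflow 37)
  45÷1 = 45 each, +1 to first 0

Closure order: Juniper, Cedarfen, Ashgrove, Dunmere, Elkhorn, Hollowpine
Last habitat: Greywater with 95 animals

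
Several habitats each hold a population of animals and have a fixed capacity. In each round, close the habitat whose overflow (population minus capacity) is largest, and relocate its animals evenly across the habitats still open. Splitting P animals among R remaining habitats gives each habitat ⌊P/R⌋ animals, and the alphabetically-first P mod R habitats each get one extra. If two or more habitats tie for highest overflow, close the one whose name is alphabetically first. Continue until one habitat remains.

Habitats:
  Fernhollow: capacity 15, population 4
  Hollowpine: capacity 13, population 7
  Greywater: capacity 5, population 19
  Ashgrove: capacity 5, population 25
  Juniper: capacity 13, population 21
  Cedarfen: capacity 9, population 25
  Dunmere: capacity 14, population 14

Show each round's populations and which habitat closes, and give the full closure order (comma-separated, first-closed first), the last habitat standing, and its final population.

Closure order: Ashgrove, Cedarfen, Greywater, Juniper, Dunmere, Hollowpine
Last habitat: Fernhollow with 115 animals

Round 1: Ashgrove=25 Cedarfen=25 Dunmere=14 Fernhollow=4 Greywater=19 Hollowpine=7 Juniper=21 → close Ashgrove (overflow 20)
  25÷6 = 4 each, +1 to first 1
Round 2: Cedarfen=30 Dunmere=18 Fernhollow=8 Greywater=23 Hollowpine=11 Juniper=25 → close Cedarfen (overflow 21)
  30÷5 = 6 each, +1 to first 0
Round 3: Dunmere=24 Fernhollow=14 Greywater=29 Hollowpine=17 Juniper=31 → close Greywater (overflow 24)
  29÷4 = 7 each, +1 to first 1
Round 4: Dunmere=32 Fernhollow=21 Hollowpine=24 Juniper=38 → close Juniper (overflow 25)
  38÷3 = 12 each, +1 to first 2
Round 5: Dunmere=45 Fernhollow=34 Hollowpine=36 → close Dunmere (overflow 31)
  45÷2 = 22 each, +1 to first 1
Round 6: Fernhollow=57 Hollowpine=58 → close Hollowpine (overflow 45)
  58÷1 = 58 each, +1 to first 0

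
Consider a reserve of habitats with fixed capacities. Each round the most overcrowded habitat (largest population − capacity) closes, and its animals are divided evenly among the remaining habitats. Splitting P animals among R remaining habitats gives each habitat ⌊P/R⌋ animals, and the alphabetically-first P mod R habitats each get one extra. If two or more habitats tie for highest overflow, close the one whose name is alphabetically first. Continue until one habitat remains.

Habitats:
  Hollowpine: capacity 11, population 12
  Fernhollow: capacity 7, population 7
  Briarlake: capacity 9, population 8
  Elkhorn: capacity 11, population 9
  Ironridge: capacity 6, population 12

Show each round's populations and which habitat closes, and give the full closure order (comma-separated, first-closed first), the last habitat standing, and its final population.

Closure order: Ironridge, Hollowpine, Fernhollow, Briarlake
Last habitat: Elkhorn with 48 animals

Round 1: Briarlake=8 Elkhorn=9 Fernhollow=7 Hollowpine=12 Ironridge=12 → close Ironridge (overflow 6)
  12÷4 = 3 each, +1 to first 0
Round 2: Briarlake=11 Elkhorn=12 Fernhollow=10 Hollowpine=15 → close Hollowpine (overflow 4)
  15÷3 = 5 each, +1 to first 0
Round 3: Briarlake=16 Elkhorn=17 Fernhollow=15 → close Fernhollow (overflow 8)
  15÷2 = 7 each, +1 to first 1
Round 4: Briarlake=24 Elkhorn=24 → close Briarlake (overflow 15)
  24÷1 = 24 each, +1 to first 0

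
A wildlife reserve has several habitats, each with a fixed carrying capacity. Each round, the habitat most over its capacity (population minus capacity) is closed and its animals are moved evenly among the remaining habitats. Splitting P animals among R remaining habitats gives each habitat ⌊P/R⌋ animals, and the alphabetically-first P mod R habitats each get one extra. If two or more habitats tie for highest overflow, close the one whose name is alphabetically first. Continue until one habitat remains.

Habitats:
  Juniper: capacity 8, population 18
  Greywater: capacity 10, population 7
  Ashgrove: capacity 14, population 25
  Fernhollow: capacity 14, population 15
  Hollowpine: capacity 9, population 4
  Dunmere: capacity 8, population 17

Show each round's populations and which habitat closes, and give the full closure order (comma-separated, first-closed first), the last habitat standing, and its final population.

Round 1: Ashgrove=25 Dunmere=17 Fernhollow=15 Greywater=7 Hollowpine=4 Juniper=18 → close Ashgrove (overflow 11)
  25÷5 = 5 each, +1 to first 0
Round 2: Dunmere=22 Fernhollow=20 Greywater=12 Hollowpine=9 Juniper=23 → close Juniper (overflow 15)
  23÷4 = 5 each, +1 to first 3
Round 3: Dunmere=28 Fernhollow=26 Greywater=18 Hollowpine=14 → close Dunmere (overflow 20)
  28÷3 = 9 each, +1 to first 1
Round 4: Fernhollow=36 Greywater=27 Hollowpine=23 → close Fernhollow (overflow 22)
  36÷2 = 18 each, +1 to first 0
Round 5: Greywater=45 Hollowpine=41 → close Greywater (overflow 35)
  45÷1 = 45 each, +1 to first 0

Closure order: Ashgrove, Juniper, Dunmere, Fernhollow, Greywater
Last habitat: Hollowpine with 86 animals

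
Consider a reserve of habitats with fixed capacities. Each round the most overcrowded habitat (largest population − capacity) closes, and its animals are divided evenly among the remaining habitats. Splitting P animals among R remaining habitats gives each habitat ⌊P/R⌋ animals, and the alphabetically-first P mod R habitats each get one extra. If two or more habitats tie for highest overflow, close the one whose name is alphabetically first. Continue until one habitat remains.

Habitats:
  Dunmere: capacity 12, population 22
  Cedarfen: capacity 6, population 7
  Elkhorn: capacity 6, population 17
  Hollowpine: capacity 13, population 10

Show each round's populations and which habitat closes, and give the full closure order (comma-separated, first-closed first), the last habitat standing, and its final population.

Round 1: Cedarfen=7 Dunmere=22 Elkhorn=17 Hollowpine=10 → close Elkhorn (overflow 11)
  17÷3 = 5 each, +1 to first 2
Round 2: Cedarfen=13 Dunmere=28 Hollowpine=15 → close Dunmere (overflow 16)
  28÷2 = 14 each, +1 to first 0
Round 3: Cedarfen=27 Hollowpine=29 → close Cedarfen (overflow 21)
  27÷1 = 27 each, +1 to first 0

Closure order: Elkhorn, Dunmere, Cedarfen
Last habitat: Hollowpine with 56 animals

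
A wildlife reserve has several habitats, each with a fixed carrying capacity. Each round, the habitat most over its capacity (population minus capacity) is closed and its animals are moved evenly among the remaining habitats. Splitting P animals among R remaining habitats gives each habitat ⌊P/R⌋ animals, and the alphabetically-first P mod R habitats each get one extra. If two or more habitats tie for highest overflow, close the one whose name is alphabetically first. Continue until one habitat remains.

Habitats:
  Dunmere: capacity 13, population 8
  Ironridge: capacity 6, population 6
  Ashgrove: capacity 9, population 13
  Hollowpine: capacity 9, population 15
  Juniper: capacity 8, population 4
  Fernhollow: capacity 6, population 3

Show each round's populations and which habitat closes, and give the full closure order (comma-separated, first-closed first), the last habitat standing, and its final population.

Closure order: Hollowpine, Ashgrove, Ironridge, Fernhollow, Dunmere
Last habitat: Juniper with 49 animals

Round 1: Ashgrove=13 Dunmere=8 Fernhollow=3 Hollowpine=15 Ironridge=6 Juniper=4 → close Hollowpine (overflow 6)
  15÷5 = 3 each, +1 to first 0
Round 2: Ashgrove=16 Dunmere=11 Fernhollow=6 Ironridge=9 Juniper=7 → close Ashgrove (overflow 7)
  16÷4 = 4 each, +1 to first 0
Round 3: Dunmere=15 Fernhollow=10 Ironridge=13 Juniper=11 → close Ironridge (overflow 7)
  13÷3 = 4 each, +1 to first 1
Round 4: Dunmere=20 Fernhollow=14 Juniper=15 → close Fernhollow (overflow 8)
  14÷2 = 7 each, +1 to first 0
Round 5: Dunmere=27 Juniper=22 → close Dunmere (overflow 14)
  27÷1 = 27 each, +1 to first 0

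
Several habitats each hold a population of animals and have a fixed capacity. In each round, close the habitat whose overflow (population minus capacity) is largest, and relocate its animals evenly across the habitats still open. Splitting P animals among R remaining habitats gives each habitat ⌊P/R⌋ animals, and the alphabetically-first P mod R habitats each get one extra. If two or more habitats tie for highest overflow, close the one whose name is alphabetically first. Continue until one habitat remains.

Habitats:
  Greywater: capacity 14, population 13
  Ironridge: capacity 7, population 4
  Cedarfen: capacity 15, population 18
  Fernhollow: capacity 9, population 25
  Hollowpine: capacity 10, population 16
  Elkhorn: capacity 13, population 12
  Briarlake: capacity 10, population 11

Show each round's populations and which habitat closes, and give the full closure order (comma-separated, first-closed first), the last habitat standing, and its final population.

Closure order: Fernhollow, Hollowpine, Cedarfen, Briarlake, Elkhorn, Greywater
Last habitat: Ironridge with 99 animals

Round 1: Briarlake=11 Cedarfen=18 Elkhorn=12 Fernhollow=25 Greywater=13 Hollowpine=16 Ironridge=4 → close Fernhollow (overflow 16)
  25÷6 = 4 each, +1 to first 1
Round 2: Briarlake=16 Cedarfen=22 Elkhorn=16 Greywater=17 Hollowpine=20 Ironridge=8 → close Hollowpine (overflow 10)
  20÷5 = 4 each, +1 to first 0
Round 3: Briarlake=20 Cedarfen=26 Elkhorn=20 Greywater=21 Ironridge=12 → close Cedarfen (overflow 11)
  26÷4 = 6 each, +1 to first 2
Round 4: Briarlake=27 Elkhorn=27 Greywater=27 Ironridge=18 → close Briarlake (overflow 17)
  27÷3 = 9 each, +1 to first 0
Round 5: Elkhorn=36 Greywater=36 Ironridge=27 → close Elkhorn (overflow 23)
  36÷2 = 18 each, +1 to first 0
Round 6: Greywater=54 Ironridge=45 → close Greywater (overflow 40)
  54÷1 = 54 each, +1 to first 0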